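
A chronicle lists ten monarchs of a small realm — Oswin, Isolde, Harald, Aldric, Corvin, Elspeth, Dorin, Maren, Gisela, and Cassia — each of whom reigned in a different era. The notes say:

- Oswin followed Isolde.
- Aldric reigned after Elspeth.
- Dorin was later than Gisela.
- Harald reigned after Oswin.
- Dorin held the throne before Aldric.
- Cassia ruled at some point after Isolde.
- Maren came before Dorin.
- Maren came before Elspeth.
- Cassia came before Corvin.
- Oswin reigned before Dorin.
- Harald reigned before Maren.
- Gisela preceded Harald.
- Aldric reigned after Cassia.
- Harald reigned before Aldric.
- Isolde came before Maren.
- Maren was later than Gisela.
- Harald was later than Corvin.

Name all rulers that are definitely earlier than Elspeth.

Directly stated before Elspeth: Maren.
Cassia reaches Elspeth via Cassia → Corvin → Harald → Maren → Elspeth.
Corvin reaches Elspeth via Corvin → Harald → Maren → Elspeth.
Gisela reaches Elspeth via Gisela → Maren → Elspeth.
Likewise Harald, Isolde, and Oswin each reach Elspeth by chaining the stated constraints.

Cassia, Corvin, Gisela, Harald, Isolde, Maren, Oswin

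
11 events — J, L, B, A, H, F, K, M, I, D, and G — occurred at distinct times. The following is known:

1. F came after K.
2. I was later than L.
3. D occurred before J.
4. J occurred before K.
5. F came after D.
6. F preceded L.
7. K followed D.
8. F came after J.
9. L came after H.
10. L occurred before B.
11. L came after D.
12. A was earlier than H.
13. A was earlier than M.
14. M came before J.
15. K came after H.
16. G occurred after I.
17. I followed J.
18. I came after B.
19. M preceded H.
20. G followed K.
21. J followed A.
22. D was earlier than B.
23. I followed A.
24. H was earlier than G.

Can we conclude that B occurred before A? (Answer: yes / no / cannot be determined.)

no

Tracing the constraints gives A → H → L → B, so A must come before B.
That means B cannot be before A.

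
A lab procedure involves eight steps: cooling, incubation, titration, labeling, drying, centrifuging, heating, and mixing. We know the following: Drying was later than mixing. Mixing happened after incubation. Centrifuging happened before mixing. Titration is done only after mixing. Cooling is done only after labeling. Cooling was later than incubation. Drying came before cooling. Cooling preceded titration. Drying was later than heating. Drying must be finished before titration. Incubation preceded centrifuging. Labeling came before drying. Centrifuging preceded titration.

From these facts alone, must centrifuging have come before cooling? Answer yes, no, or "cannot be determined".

Chain the constraints: centrifuging → mixing → drying → cooling. Each link is directly stated, so centrifuging comes before cooling.

yes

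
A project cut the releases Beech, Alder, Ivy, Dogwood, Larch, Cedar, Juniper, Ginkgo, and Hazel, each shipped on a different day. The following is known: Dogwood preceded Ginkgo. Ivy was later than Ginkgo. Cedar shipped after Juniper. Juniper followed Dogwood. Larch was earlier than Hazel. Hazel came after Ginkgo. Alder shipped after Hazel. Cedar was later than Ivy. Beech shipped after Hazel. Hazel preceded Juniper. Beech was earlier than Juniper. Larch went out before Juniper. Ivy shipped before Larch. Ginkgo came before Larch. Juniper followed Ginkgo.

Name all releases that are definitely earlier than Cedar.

Directly stated before Cedar: Ivy and Juniper.
Beech reaches Cedar via Beech → Juniper → Cedar.
Dogwood reaches Cedar via Dogwood → Juniper → Cedar.
Ginkgo reaches Cedar via Ginkgo → Juniper → Cedar.
Likewise Hazel and Larch each reach Cedar by chaining the stated constraints.
No chain forces Alder ahead of Cedar.

Beech, Dogwood, Ginkgo, Hazel, Ivy, Juniper, Larch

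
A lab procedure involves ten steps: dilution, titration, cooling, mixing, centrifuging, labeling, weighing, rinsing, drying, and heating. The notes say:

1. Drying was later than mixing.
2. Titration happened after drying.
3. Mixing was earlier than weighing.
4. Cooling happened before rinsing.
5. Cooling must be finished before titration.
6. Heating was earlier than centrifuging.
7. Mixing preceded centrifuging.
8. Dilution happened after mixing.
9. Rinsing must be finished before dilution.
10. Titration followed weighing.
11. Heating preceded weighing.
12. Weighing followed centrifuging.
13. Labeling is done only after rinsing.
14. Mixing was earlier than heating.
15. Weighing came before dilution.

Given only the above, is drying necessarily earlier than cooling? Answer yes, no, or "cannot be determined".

cannot be determined

No chain of stated constraints runs from drying to cooling, and none runs from cooling to drying either.
So the relative order of drying and cooling is not fixed by the given facts.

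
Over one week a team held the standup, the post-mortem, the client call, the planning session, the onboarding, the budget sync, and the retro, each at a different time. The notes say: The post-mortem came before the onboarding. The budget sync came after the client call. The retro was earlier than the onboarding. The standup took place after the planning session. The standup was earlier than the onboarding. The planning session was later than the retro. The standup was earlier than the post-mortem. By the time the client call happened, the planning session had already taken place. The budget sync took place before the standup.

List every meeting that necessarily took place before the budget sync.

Directly stated before the budget sync: the client call.
The planning session reaches the budget sync via the planning session → the client call → the budget sync.
The retro reaches the budget sync via the retro → the planning session → the client call → the budget sync.
No chain forces the post-mortem (or any of the others) ahead of the budget sync.

the client call, the planning session, the retro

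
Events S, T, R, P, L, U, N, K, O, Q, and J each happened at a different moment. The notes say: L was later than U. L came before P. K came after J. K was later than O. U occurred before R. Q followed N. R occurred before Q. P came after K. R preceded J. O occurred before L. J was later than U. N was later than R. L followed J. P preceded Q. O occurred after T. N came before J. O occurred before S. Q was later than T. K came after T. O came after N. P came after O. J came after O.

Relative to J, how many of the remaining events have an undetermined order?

Forced before J: N, O, R, T, and U; forced after J: K, L, P, and Q.
That leaves S with no forced order relative to J — 1.

1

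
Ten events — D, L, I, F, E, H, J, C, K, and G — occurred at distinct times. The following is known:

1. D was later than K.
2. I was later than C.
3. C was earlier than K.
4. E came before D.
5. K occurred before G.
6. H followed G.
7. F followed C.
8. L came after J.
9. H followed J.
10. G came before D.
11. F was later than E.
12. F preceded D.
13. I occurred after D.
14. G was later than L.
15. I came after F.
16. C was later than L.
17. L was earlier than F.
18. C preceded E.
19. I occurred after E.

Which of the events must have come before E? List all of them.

C, J, L

Directly stated before E: C.
J reaches E via J → L → C → E.
L reaches E via L → C → E.
No chain forces D (or any of the others) ahead of E.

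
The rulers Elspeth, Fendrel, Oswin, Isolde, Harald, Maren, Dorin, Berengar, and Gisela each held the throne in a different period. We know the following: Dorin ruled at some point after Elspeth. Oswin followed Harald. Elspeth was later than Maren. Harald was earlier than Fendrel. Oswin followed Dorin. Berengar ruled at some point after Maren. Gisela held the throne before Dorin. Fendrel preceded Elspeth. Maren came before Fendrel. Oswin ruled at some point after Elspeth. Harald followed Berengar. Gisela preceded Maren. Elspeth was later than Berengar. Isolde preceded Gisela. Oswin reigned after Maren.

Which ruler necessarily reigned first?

Isolde has a chain of constraints placing them before every other ruler, so Isolde must be first.

Isolde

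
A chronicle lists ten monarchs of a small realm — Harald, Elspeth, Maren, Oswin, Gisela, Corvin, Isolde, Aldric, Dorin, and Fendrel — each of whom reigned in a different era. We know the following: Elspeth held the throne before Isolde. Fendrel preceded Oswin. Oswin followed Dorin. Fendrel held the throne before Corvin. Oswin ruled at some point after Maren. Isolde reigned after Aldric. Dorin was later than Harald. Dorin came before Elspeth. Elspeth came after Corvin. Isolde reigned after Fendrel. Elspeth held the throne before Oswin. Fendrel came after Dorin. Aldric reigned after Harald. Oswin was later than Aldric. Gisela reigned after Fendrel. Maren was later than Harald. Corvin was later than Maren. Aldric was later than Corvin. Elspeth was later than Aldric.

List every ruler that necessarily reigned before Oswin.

Aldric, Corvin, Dorin, Elspeth, Fendrel, Harald, Maren

Directly stated before Oswin: Aldric, Dorin, Elspeth, Fendrel, and Maren.
Corvin reaches Oswin via Corvin → Elspeth → Oswin.
Harald reaches Oswin via Harald → Aldric → Oswin.
No chain forces Gisela (or any of the others) ahead of Oswin.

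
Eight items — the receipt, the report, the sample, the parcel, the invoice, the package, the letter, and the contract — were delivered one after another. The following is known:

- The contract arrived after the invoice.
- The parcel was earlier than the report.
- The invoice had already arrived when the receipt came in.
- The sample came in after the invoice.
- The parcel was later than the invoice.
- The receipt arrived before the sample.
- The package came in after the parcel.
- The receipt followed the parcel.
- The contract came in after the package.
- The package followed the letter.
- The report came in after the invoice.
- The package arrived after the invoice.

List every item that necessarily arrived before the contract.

the invoice, the letter, the package, the parcel

Directly stated before the contract: the invoice and the package.
The letter reaches the contract via the letter → the package → the contract.
The parcel reaches the contract via the parcel → the package → the contract.
No chain forces the sample (or any of the others) ahead of the contract.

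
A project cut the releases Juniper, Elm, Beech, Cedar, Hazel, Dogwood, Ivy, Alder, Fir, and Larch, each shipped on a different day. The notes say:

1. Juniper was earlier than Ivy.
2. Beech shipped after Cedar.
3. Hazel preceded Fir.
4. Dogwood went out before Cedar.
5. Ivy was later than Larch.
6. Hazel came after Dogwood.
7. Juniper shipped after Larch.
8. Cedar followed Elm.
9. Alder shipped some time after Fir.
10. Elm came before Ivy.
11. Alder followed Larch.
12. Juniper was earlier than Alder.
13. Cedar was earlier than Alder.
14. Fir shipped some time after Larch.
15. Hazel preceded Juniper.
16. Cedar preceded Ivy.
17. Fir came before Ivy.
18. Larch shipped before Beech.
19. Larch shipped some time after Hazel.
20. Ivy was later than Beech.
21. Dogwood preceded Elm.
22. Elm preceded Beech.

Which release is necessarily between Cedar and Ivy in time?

Beech

Tracing the constraints gives Cedar → Beech → Ivy, so Beech sits after Cedar and before Ivy.
No other release is forced both after Cedar and before Ivy.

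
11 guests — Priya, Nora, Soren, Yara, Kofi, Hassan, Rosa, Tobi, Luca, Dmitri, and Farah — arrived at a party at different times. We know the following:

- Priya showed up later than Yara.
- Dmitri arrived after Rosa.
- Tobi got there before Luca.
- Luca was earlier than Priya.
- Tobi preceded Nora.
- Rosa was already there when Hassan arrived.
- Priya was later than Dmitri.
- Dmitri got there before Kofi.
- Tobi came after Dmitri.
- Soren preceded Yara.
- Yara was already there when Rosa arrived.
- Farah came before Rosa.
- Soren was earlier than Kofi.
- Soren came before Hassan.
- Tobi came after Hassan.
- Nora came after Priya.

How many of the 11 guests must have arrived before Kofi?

5

Directly stated before Kofi: Dmitri and Soren.
Farah reaches Kofi via Farah → Rosa → Dmitri → Kofi.
Rosa reaches Kofi via Rosa → Dmitri → Kofi.
Yara reaches Kofi via Yara → Rosa → Dmitri → Kofi.
That's Dmitri, Farah, Rosa, Soren, and Yara — 5 in all.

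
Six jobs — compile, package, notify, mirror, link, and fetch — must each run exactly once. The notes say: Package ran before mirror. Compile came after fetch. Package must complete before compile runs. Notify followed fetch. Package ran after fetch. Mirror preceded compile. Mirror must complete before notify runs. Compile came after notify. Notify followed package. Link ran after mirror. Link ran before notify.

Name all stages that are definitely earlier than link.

fetch, mirror, package

Directly stated before link: mirror.
Fetch reaches link via fetch → package → mirror → link.
Package reaches link via package → mirror → link.
No chain forces notify (or any of the others) ahead of link.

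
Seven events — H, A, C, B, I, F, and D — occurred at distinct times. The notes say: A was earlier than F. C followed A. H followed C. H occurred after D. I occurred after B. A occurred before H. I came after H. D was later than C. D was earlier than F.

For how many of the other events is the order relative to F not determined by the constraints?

3

Forced before F: A, C, and D.
That leaves B, H, and I with no forced order relative to F — 3.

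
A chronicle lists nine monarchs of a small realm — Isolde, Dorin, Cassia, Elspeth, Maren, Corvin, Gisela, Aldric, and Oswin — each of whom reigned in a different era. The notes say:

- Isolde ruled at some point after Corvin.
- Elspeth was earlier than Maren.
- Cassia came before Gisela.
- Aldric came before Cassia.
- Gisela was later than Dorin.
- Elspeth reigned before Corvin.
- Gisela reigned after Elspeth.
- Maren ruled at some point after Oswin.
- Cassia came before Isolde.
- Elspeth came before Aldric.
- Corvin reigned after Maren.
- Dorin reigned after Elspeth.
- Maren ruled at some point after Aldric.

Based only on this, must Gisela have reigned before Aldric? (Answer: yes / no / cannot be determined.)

no

Tracing the constraints gives Aldric → Cassia → Gisela, so Aldric must come before Gisela.
That means Gisela cannot be before Aldric.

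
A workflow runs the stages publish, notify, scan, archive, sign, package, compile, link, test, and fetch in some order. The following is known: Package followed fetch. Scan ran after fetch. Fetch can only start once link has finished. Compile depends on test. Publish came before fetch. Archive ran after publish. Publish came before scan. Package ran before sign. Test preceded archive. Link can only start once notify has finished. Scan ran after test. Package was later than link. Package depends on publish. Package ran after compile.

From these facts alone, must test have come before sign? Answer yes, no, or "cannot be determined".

Chain the constraints: test → compile → package → sign. Each link is directly stated, so test comes before sign.

yes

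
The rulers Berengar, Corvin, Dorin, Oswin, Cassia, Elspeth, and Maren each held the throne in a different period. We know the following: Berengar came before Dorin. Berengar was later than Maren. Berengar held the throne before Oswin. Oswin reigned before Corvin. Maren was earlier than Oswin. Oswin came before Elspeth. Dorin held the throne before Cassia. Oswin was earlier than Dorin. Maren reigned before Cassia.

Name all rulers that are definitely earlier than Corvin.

Directly stated before Corvin: Oswin.
Berengar reaches Corvin via Berengar → Oswin → Corvin.
Maren reaches Corvin via Maren → Oswin → Corvin.

Berengar, Maren, Oswin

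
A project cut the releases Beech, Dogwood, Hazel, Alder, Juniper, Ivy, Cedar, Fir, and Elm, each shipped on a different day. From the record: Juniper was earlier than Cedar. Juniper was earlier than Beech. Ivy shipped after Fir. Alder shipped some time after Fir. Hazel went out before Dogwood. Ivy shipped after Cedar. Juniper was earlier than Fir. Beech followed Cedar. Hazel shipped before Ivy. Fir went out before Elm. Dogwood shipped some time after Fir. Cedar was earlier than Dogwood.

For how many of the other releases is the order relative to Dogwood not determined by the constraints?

Forced before Dogwood: Cedar, Fir, Hazel, and Juniper.
That leaves Alder, Beech, Elm, and Ivy with no forced order relative to Dogwood — 4.

4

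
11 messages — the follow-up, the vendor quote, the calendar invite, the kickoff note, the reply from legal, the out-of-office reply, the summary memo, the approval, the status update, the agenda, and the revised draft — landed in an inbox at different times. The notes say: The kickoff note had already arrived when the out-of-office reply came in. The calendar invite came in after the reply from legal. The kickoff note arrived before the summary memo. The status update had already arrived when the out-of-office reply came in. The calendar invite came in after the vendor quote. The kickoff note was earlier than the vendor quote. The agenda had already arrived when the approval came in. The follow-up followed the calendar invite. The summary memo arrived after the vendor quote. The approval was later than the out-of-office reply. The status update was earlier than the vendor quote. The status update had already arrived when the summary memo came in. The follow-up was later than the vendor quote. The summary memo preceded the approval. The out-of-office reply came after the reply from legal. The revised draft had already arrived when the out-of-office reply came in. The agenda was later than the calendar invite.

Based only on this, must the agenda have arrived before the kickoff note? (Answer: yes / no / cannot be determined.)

Tracing the constraints gives the kickoff note → the vendor quote → the calendar invite → the agenda, so the kickoff note must come before the agenda.
That means the agenda cannot be before the kickoff note.

no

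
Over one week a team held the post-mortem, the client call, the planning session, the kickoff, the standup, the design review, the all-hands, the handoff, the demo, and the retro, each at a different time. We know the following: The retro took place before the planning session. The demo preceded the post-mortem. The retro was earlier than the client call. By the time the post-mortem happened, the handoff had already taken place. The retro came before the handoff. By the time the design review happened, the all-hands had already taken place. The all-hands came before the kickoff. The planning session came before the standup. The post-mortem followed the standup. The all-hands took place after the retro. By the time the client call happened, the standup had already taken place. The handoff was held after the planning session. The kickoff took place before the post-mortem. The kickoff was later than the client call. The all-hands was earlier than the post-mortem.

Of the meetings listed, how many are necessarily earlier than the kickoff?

5

Directly stated before the kickoff: the all-hands and the client call.
The planning session reaches the kickoff via the planning session → the standup → the client call → the kickoff.
The retro reaches the kickoff via the retro → the client call → the kickoff.
The standup reaches the kickoff via the standup → the client call → the kickoff.
No chain forces the handoff (or any of the others) ahead of the kickoff.
That's the all-hands, the client call, the planning session, the retro, and the standup — 5 in all.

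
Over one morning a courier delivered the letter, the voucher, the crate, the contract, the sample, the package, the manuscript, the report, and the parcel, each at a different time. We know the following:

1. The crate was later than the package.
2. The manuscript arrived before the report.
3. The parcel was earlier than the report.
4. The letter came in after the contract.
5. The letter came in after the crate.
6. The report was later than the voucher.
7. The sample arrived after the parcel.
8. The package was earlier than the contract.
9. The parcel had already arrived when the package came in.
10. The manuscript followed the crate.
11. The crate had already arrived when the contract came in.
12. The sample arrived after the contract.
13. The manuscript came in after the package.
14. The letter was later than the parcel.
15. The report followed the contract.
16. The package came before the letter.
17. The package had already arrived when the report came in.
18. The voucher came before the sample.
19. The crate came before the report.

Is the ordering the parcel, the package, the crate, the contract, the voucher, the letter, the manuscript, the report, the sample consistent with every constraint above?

yes

Check each stated constraint against the proposed order — e.g. the parcel is ahead of the report; the parcel is ahead of the sample. Every pair is in the required order; nothing is violated.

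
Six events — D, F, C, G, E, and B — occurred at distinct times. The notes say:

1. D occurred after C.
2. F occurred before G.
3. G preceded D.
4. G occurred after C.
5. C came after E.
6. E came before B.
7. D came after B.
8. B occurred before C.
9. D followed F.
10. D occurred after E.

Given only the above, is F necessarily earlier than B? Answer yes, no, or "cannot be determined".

No chain of stated constraints runs from F to B, and none runs from B to F either.
So the relative order of F and B is not fixed by the given facts.

cannot be determined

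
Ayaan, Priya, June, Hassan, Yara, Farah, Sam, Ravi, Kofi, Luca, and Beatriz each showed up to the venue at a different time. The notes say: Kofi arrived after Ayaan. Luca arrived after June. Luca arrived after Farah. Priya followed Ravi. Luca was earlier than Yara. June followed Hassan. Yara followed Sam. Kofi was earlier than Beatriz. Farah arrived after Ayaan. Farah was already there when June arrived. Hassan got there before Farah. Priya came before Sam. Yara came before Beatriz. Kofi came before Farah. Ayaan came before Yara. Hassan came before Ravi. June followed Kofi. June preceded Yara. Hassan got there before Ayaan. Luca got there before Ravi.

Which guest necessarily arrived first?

Hassan

Hassan has a chain of constraints placing them before every other guest, so Hassan must be first.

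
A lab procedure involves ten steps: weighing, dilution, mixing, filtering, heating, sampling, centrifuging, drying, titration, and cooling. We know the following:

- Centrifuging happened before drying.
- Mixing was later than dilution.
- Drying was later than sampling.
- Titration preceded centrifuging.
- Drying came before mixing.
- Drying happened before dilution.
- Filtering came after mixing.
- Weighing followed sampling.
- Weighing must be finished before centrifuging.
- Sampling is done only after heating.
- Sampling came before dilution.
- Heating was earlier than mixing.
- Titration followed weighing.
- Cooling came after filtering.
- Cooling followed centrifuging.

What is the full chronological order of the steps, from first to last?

heating, sampling, weighing, titration, centrifuging, drying, dilution, mixing, filtering, cooling

The constraints fix every adjacent pair, so only one ordering works:
heating → sampling → weighing → titration → centrifuging → drying → dilution → mixing → filtering → cooling.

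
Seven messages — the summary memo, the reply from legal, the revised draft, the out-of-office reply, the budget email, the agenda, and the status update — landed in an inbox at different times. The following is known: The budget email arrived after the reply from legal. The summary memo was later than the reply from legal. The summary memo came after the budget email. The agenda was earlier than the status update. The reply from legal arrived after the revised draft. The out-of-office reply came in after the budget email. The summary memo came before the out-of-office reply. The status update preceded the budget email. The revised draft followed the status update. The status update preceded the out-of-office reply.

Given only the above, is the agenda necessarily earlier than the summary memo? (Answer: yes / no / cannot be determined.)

yes

Chain the constraints: the agenda → the status update → the budget email → the summary memo. Each link is directly stated, so the agenda comes before the summary memo.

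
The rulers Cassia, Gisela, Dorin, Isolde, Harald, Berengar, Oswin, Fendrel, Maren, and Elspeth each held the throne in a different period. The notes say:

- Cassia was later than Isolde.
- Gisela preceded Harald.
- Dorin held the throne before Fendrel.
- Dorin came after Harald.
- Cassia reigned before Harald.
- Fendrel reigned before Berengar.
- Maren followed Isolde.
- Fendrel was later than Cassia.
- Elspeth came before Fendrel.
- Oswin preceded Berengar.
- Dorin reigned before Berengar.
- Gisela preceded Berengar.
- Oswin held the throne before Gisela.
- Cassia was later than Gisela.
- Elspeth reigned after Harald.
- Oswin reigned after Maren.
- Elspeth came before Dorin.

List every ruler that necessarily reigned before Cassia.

Directly stated before Cassia: Gisela and Isolde.
Maren reaches Cassia via Maren → Oswin → Gisela → Cassia.
Oswin reaches Cassia via Oswin → Gisela → Cassia.
No chain forces Berengar (or any of the others) ahead of Cassia.

Gisela, Isolde, Maren, Oswin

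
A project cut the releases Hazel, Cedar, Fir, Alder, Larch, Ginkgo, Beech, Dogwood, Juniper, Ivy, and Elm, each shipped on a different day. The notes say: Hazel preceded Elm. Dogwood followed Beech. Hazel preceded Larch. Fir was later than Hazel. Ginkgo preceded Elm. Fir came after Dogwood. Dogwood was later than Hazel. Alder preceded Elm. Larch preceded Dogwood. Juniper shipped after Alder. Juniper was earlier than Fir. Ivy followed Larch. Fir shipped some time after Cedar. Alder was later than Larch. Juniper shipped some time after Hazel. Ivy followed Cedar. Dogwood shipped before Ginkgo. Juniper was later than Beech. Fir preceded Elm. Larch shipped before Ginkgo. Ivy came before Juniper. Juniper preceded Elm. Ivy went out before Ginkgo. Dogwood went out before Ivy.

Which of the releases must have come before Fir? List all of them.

Directly stated before Fir: Cedar, Dogwood, Hazel, and Juniper.
Alder reaches Fir via Alder → Juniper → Fir.
Beech reaches Fir via Beech → Juniper → Fir.
Ivy reaches Fir via Ivy → Juniper → Fir.
Likewise Larch reaches Fir by chaining the stated constraints.
No chain forces Ginkgo (or any of the others) ahead of Fir.

Alder, Beech, Cedar, Dogwood, Hazel, Ivy, Juniper, Larch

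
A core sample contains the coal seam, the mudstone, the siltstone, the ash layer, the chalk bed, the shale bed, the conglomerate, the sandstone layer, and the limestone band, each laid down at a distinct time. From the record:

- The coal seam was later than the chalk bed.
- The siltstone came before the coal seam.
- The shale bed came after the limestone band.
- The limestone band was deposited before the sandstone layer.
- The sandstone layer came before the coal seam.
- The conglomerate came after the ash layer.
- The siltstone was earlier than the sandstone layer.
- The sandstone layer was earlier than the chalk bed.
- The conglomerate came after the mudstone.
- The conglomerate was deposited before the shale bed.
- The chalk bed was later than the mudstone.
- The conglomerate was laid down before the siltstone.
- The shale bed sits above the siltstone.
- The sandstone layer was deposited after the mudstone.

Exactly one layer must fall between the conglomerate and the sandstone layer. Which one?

the siltstone

Tracing the constraints gives the conglomerate → the siltstone → the sandstone layer, so the siltstone sits after the conglomerate and before the sandstone layer.
No other layer is forced both after the conglomerate and before the sandstone layer.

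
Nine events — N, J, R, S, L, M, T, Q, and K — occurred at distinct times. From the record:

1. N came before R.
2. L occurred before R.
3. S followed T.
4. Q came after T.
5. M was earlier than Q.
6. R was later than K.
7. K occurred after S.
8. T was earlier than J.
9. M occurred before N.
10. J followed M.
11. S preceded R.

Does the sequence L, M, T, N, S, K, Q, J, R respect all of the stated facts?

Check each stated constraint against the proposed order — e.g. M is ahead of J; L is ahead of R. Every pair is in the required order; nothing is violated.

yes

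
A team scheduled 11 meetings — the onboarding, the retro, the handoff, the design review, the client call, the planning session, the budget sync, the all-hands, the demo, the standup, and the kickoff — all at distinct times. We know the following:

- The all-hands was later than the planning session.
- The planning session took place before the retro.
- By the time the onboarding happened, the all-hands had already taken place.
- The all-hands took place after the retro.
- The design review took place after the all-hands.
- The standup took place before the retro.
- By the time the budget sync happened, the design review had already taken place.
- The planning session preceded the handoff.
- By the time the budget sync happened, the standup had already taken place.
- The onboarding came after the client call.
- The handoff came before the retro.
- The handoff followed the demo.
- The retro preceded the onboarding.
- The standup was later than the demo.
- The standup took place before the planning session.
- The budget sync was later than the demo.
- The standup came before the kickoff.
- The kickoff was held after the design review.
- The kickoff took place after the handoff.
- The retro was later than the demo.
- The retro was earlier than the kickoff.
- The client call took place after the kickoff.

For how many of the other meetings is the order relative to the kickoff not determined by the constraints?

Forced before the kickoff: the all-hands, the demo, the design review, the handoff, the planning session, the retro, and the standup; forced after the kickoff: the client call and the onboarding.
That leaves the budget sync with no forced order relative to the kickoff — 1.

1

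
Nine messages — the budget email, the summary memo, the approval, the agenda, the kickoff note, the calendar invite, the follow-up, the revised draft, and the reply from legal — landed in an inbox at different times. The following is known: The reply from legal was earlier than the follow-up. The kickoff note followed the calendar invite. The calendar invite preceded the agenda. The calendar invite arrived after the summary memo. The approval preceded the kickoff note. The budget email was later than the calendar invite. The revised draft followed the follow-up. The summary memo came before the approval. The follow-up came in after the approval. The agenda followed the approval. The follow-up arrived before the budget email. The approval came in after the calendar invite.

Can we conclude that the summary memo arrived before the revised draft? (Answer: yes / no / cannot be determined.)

Chain the constraints: the summary memo → the approval → the follow-up → the revised draft. Each link is directly stated, so the summary memo comes before the revised draft.

yes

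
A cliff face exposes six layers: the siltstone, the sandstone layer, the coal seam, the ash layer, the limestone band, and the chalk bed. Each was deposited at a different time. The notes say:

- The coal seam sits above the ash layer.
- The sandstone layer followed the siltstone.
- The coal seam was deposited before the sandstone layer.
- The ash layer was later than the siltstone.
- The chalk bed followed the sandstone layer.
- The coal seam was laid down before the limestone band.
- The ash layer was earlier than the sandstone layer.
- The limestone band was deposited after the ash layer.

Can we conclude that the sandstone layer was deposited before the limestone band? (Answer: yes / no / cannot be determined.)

cannot be determined

No chain of stated constraints runs from the sandstone layer to the limestone band, and none runs from the limestone band to the sandstone layer either.
So the relative order of the sandstone layer and the limestone band is not fixed by the given facts.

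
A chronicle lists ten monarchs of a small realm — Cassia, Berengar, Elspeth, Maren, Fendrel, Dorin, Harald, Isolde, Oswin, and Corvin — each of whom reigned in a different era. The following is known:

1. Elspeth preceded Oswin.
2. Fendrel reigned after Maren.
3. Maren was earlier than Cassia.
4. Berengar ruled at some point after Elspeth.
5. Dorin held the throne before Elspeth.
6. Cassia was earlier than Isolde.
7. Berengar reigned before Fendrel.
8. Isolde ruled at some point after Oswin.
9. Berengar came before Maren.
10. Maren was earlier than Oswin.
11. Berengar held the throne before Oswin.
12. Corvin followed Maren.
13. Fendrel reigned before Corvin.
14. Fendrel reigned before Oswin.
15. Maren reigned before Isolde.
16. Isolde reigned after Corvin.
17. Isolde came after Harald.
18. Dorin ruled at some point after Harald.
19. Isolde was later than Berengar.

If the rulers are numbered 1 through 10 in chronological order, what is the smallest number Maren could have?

5

Berengar, Dorin, Elspeth, and Harald must all come before Maren — 4 forced predecessors.
Nothing else is forced ahead of Maren, so their earliest slot is position 4 + 1 = 5.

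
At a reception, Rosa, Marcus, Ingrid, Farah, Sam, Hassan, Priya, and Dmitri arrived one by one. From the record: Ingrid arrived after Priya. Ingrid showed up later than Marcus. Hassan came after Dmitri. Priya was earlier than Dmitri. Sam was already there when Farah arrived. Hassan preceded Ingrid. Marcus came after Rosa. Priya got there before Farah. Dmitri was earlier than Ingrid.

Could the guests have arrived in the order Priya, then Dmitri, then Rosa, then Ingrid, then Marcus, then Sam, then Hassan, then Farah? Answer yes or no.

no

The constraints require Marcus before Ingrid, but in the proposed sequence Ingrid appears ahead of Marcus. That one violation is enough.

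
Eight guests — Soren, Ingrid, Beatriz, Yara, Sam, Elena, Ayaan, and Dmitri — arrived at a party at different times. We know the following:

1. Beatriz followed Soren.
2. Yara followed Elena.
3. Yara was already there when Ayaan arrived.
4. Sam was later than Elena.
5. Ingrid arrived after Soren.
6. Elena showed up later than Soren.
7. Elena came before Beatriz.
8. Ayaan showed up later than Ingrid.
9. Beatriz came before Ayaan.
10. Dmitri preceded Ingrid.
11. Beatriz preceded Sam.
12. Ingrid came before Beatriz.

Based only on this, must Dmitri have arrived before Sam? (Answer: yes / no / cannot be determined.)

Chain the constraints: Dmitri → Ingrid → Beatriz → Sam. Each link is directly stated, so Dmitri comes before Sam.

yes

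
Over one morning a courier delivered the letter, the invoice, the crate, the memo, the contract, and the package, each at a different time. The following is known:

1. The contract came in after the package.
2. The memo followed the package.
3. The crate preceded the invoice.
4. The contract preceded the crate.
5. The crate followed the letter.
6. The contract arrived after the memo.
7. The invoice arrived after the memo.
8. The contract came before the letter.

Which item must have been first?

the package

The package has a chain of constraints placing it before every other item, so the package must be first.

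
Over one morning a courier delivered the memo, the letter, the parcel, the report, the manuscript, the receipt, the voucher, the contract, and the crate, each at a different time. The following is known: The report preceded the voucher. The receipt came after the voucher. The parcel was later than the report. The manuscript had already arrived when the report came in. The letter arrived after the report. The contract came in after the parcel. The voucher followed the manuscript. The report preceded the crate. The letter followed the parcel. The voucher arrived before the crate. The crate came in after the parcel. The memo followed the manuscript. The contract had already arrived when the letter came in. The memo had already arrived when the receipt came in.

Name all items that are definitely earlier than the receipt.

Directly stated before the receipt: the memo and the voucher.
The manuscript reaches the receipt via the manuscript → the voucher → the receipt.
The report reaches the receipt via the report → the voucher → the receipt.
No chain forces the contract (or any of the others) ahead of the receipt.

the manuscript, the memo, the report, the voucher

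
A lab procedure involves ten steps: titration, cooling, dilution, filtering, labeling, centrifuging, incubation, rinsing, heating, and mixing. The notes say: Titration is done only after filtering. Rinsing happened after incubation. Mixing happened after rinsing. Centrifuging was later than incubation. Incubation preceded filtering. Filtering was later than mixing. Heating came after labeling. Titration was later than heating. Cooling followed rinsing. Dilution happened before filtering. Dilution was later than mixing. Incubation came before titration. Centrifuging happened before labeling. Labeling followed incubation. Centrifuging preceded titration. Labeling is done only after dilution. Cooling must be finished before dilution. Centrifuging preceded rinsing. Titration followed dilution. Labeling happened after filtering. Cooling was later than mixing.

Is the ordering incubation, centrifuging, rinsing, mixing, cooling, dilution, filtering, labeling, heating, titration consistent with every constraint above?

Check each stated constraint against the proposed order — e.g. centrifuging is ahead of titration; incubation is ahead of titration. Every pair is in the required order; nothing is violated.

yes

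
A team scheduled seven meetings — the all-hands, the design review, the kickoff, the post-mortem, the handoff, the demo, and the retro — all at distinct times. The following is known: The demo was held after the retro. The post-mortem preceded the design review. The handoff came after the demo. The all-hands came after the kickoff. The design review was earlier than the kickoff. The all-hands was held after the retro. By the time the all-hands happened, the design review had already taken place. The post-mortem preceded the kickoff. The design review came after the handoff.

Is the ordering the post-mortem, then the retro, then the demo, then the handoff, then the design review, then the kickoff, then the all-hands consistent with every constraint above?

Check each stated constraint against the proposed order — e.g. the retro is ahead of the all-hands; the post-mortem is ahead of the kickoff. Every pair is in the required order; nothing is violated.

yes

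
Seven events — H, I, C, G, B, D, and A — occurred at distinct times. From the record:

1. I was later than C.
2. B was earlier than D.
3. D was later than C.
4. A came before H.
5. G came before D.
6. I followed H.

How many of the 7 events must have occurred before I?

3

Directly stated before I: C and H.
A reaches I via A → H → I.
No chain forces D (or any of the others) ahead of I.
That's A, C, and H — 3 in all.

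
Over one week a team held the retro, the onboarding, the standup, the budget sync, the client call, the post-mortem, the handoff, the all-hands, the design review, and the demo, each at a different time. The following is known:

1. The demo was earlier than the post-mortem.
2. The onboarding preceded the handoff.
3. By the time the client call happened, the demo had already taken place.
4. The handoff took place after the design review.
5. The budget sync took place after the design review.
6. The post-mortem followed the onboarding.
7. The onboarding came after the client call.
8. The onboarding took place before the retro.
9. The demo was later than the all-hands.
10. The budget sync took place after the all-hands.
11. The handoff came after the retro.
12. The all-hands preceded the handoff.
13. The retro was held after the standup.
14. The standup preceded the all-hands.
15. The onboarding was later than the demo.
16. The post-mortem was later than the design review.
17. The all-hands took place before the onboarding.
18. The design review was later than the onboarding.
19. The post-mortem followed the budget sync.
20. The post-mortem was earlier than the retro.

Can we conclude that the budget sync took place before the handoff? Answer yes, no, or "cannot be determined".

Chain the constraints: the budget sync → the post-mortem → the retro → the handoff. Each link is directly stated, so the budget sync comes before the handoff.

yes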